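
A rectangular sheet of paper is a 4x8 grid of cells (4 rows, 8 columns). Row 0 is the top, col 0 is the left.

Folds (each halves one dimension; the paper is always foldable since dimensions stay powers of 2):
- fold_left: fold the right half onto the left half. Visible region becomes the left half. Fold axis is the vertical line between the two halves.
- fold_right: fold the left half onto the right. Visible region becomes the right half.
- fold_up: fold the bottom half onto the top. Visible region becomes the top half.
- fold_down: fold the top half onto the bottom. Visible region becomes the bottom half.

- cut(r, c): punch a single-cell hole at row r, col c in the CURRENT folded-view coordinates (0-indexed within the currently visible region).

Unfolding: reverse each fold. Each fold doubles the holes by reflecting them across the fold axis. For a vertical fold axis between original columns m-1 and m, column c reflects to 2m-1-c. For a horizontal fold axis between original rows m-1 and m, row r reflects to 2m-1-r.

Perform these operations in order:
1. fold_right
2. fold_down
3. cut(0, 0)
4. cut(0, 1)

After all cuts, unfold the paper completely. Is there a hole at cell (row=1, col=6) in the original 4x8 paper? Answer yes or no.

Answer: no

Derivation:
Op 1 fold_right: fold axis v@4; visible region now rows[0,4) x cols[4,8) = 4x4
Op 2 fold_down: fold axis h@2; visible region now rows[2,4) x cols[4,8) = 2x4
Op 3 cut(0, 0): punch at orig (2,4); cuts so far [(2, 4)]; region rows[2,4) x cols[4,8) = 2x4
Op 4 cut(0, 1): punch at orig (2,5); cuts so far [(2, 4), (2, 5)]; region rows[2,4) x cols[4,8) = 2x4
Unfold 1 (reflect across h@2): 4 holes -> [(1, 4), (1, 5), (2, 4), (2, 5)]
Unfold 2 (reflect across v@4): 8 holes -> [(1, 2), (1, 3), (1, 4), (1, 5), (2, 2), (2, 3), (2, 4), (2, 5)]
Holes: [(1, 2), (1, 3), (1, 4), (1, 5), (2, 2), (2, 3), (2, 4), (2, 5)]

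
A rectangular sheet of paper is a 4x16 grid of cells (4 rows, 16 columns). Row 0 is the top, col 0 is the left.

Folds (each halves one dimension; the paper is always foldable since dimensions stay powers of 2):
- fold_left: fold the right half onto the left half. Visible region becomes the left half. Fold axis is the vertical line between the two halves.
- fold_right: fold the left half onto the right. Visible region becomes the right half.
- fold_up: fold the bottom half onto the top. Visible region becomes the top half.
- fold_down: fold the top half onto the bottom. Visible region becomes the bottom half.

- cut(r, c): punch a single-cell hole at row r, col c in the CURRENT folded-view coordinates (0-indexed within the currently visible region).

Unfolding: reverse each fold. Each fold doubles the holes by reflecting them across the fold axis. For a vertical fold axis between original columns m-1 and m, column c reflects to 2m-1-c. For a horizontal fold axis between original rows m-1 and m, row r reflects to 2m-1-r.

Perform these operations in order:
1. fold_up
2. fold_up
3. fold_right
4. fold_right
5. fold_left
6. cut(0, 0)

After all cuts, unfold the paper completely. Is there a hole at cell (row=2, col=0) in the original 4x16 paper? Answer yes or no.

Op 1 fold_up: fold axis h@2; visible region now rows[0,2) x cols[0,16) = 2x16
Op 2 fold_up: fold axis h@1; visible region now rows[0,1) x cols[0,16) = 1x16
Op 3 fold_right: fold axis v@8; visible region now rows[0,1) x cols[8,16) = 1x8
Op 4 fold_right: fold axis v@12; visible region now rows[0,1) x cols[12,16) = 1x4
Op 5 fold_left: fold axis v@14; visible region now rows[0,1) x cols[12,14) = 1x2
Op 6 cut(0, 0): punch at orig (0,12); cuts so far [(0, 12)]; region rows[0,1) x cols[12,14) = 1x2
Unfold 1 (reflect across v@14): 2 holes -> [(0, 12), (0, 15)]
Unfold 2 (reflect across v@12): 4 holes -> [(0, 8), (0, 11), (0, 12), (0, 15)]
Unfold 3 (reflect across v@8): 8 holes -> [(0, 0), (0, 3), (0, 4), (0, 7), (0, 8), (0, 11), (0, 12), (0, 15)]
Unfold 4 (reflect across h@1): 16 holes -> [(0, 0), (0, 3), (0, 4), (0, 7), (0, 8), (0, 11), (0, 12), (0, 15), (1, 0), (1, 3), (1, 4), (1, 7), (1, 8), (1, 11), (1, 12), (1, 15)]
Unfold 5 (reflect across h@2): 32 holes -> [(0, 0), (0, 3), (0, 4), (0, 7), (0, 8), (0, 11), (0, 12), (0, 15), (1, 0), (1, 3), (1, 4), (1, 7), (1, 8), (1, 11), (1, 12), (1, 15), (2, 0), (2, 3), (2, 4), (2, 7), (2, 8), (2, 11), (2, 12), (2, 15), (3, 0), (3, 3), (3, 4), (3, 7), (3, 8), (3, 11), (3, 12), (3, 15)]
Holes: [(0, 0), (0, 3), (0, 4), (0, 7), (0, 8), (0, 11), (0, 12), (0, 15), (1, 0), (1, 3), (1, 4), (1, 7), (1, 8), (1, 11), (1, 12), (1, 15), (2, 0), (2, 3), (2, 4), (2, 7), (2, 8), (2, 11), (2, 12), (2, 15), (3, 0), (3, 3), (3, 4), (3, 7), (3, 8), (3, 11), (3, 12), (3, 15)]

Answer: yes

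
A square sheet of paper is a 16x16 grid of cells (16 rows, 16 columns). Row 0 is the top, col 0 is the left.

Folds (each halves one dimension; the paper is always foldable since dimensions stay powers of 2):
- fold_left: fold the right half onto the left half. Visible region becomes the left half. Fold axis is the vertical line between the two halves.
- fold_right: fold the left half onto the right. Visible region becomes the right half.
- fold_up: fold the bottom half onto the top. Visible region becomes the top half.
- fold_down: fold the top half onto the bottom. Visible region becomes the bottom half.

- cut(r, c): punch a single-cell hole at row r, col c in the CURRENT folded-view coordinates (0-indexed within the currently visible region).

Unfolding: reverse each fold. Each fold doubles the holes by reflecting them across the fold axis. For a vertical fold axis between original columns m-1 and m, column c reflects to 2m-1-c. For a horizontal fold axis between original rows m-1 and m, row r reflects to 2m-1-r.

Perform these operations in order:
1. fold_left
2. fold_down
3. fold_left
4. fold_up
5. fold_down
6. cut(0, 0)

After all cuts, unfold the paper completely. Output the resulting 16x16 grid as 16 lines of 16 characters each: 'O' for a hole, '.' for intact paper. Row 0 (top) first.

Op 1 fold_left: fold axis v@8; visible region now rows[0,16) x cols[0,8) = 16x8
Op 2 fold_down: fold axis h@8; visible region now rows[8,16) x cols[0,8) = 8x8
Op 3 fold_left: fold axis v@4; visible region now rows[8,16) x cols[0,4) = 8x4
Op 4 fold_up: fold axis h@12; visible region now rows[8,12) x cols[0,4) = 4x4
Op 5 fold_down: fold axis h@10; visible region now rows[10,12) x cols[0,4) = 2x4
Op 6 cut(0, 0): punch at orig (10,0); cuts so far [(10, 0)]; region rows[10,12) x cols[0,4) = 2x4
Unfold 1 (reflect across h@10): 2 holes -> [(9, 0), (10, 0)]
Unfold 2 (reflect across h@12): 4 holes -> [(9, 0), (10, 0), (13, 0), (14, 0)]
Unfold 3 (reflect across v@4): 8 holes -> [(9, 0), (9, 7), (10, 0), (10, 7), (13, 0), (13, 7), (14, 0), (14, 7)]
Unfold 4 (reflect across h@8): 16 holes -> [(1, 0), (1, 7), (2, 0), (2, 7), (5, 0), (5, 7), (6, 0), (6, 7), (9, 0), (9, 7), (10, 0), (10, 7), (13, 0), (13, 7), (14, 0), (14, 7)]
Unfold 5 (reflect across v@8): 32 holes -> [(1, 0), (1, 7), (1, 8), (1, 15), (2, 0), (2, 7), (2, 8), (2, 15), (5, 0), (5, 7), (5, 8), (5, 15), (6, 0), (6, 7), (6, 8), (6, 15), (9, 0), (9, 7), (9, 8), (9, 15), (10, 0), (10, 7), (10, 8), (10, 15), (13, 0), (13, 7), (13, 8), (13, 15), (14, 0), (14, 7), (14, 8), (14, 15)]

Answer: ................
O......OO......O
O......OO......O
................
................
O......OO......O
O......OO......O
................
................
O......OO......O
O......OO......O
................
................
O......OO......O
O......OO......O
................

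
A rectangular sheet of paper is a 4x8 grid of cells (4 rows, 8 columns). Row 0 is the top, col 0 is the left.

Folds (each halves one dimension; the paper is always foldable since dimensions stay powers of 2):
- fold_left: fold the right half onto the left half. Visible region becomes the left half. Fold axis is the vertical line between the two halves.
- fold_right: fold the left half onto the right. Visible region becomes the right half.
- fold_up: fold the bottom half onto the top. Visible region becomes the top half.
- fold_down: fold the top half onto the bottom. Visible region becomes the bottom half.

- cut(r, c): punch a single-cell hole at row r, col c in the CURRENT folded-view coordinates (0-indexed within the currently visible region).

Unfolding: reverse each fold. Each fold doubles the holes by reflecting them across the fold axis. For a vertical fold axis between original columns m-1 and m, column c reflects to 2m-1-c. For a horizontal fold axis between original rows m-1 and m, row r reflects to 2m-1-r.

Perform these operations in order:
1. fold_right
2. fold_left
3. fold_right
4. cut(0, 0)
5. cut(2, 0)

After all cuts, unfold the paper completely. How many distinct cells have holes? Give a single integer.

Answer: 16

Derivation:
Op 1 fold_right: fold axis v@4; visible region now rows[0,4) x cols[4,8) = 4x4
Op 2 fold_left: fold axis v@6; visible region now rows[0,4) x cols[4,6) = 4x2
Op 3 fold_right: fold axis v@5; visible region now rows[0,4) x cols[5,6) = 4x1
Op 4 cut(0, 0): punch at orig (0,5); cuts so far [(0, 5)]; region rows[0,4) x cols[5,6) = 4x1
Op 5 cut(2, 0): punch at orig (2,5); cuts so far [(0, 5), (2, 5)]; region rows[0,4) x cols[5,6) = 4x1
Unfold 1 (reflect across v@5): 4 holes -> [(0, 4), (0, 5), (2, 4), (2, 5)]
Unfold 2 (reflect across v@6): 8 holes -> [(0, 4), (0, 5), (0, 6), (0, 7), (2, 4), (2, 5), (2, 6), (2, 7)]
Unfold 3 (reflect across v@4): 16 holes -> [(0, 0), (0, 1), (0, 2), (0, 3), (0, 4), (0, 5), (0, 6), (0, 7), (2, 0), (2, 1), (2, 2), (2, 3), (2, 4), (2, 5), (2, 6), (2, 7)]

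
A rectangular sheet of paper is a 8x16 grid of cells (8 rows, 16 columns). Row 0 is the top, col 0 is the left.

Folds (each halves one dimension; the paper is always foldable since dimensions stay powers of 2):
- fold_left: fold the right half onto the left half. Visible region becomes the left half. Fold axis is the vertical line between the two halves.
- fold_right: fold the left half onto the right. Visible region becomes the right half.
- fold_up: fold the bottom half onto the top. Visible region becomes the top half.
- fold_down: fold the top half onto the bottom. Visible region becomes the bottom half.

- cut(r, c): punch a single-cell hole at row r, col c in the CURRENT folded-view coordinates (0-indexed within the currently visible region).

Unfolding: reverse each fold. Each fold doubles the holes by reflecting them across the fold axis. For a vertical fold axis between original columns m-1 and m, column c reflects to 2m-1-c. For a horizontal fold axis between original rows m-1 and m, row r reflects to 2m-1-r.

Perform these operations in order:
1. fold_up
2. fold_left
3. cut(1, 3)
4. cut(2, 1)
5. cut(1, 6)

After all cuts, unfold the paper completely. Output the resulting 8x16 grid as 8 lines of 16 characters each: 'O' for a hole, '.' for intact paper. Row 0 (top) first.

Op 1 fold_up: fold axis h@4; visible region now rows[0,4) x cols[0,16) = 4x16
Op 2 fold_left: fold axis v@8; visible region now rows[0,4) x cols[0,8) = 4x8
Op 3 cut(1, 3): punch at orig (1,3); cuts so far [(1, 3)]; region rows[0,4) x cols[0,8) = 4x8
Op 4 cut(2, 1): punch at orig (2,1); cuts so far [(1, 3), (2, 1)]; region rows[0,4) x cols[0,8) = 4x8
Op 5 cut(1, 6): punch at orig (1,6); cuts so far [(1, 3), (1, 6), (2, 1)]; region rows[0,4) x cols[0,8) = 4x8
Unfold 1 (reflect across v@8): 6 holes -> [(1, 3), (1, 6), (1, 9), (1, 12), (2, 1), (2, 14)]
Unfold 2 (reflect across h@4): 12 holes -> [(1, 3), (1, 6), (1, 9), (1, 12), (2, 1), (2, 14), (5, 1), (5, 14), (6, 3), (6, 6), (6, 9), (6, 12)]

Answer: ................
...O..O..O..O...
.O............O.
................
................
.O............O.
...O..O..O..O...
................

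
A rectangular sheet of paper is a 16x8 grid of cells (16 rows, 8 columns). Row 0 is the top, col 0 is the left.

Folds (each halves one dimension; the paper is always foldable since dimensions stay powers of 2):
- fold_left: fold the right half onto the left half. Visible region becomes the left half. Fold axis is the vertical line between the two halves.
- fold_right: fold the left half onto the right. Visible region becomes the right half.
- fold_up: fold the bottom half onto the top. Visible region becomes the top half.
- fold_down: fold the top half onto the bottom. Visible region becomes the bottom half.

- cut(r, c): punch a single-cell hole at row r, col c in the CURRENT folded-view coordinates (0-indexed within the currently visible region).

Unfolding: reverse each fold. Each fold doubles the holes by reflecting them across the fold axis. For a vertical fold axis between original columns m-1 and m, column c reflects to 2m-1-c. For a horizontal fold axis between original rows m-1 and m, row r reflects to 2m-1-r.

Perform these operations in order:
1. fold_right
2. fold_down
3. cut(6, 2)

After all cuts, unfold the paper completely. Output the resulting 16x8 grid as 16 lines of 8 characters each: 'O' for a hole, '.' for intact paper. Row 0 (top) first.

Answer: ........
.O....O.
........
........
........
........
........
........
........
........
........
........
........
........
.O....O.
........

Derivation:
Op 1 fold_right: fold axis v@4; visible region now rows[0,16) x cols[4,8) = 16x4
Op 2 fold_down: fold axis h@8; visible region now rows[8,16) x cols[4,8) = 8x4
Op 3 cut(6, 2): punch at orig (14,6); cuts so far [(14, 6)]; region rows[8,16) x cols[4,8) = 8x4
Unfold 1 (reflect across h@8): 2 holes -> [(1, 6), (14, 6)]
Unfold 2 (reflect across v@4): 4 holes -> [(1, 1), (1, 6), (14, 1), (14, 6)]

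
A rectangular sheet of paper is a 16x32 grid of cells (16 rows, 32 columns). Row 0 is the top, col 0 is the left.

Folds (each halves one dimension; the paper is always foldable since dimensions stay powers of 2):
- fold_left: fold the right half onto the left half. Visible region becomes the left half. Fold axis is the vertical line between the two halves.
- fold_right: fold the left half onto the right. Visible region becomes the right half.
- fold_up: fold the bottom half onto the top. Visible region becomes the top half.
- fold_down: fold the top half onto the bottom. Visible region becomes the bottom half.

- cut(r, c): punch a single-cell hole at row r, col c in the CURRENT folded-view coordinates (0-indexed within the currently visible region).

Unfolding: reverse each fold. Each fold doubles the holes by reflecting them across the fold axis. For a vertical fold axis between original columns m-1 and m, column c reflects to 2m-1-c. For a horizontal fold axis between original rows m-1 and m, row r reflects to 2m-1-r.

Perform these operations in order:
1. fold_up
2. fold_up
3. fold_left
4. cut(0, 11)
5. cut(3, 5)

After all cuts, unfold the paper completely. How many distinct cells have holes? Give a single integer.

Answer: 16

Derivation:
Op 1 fold_up: fold axis h@8; visible region now rows[0,8) x cols[0,32) = 8x32
Op 2 fold_up: fold axis h@4; visible region now rows[0,4) x cols[0,32) = 4x32
Op 3 fold_left: fold axis v@16; visible region now rows[0,4) x cols[0,16) = 4x16
Op 4 cut(0, 11): punch at orig (0,11); cuts so far [(0, 11)]; region rows[0,4) x cols[0,16) = 4x16
Op 5 cut(3, 5): punch at orig (3,5); cuts so far [(0, 11), (3, 5)]; region rows[0,4) x cols[0,16) = 4x16
Unfold 1 (reflect across v@16): 4 holes -> [(0, 11), (0, 20), (3, 5), (3, 26)]
Unfold 2 (reflect across h@4): 8 holes -> [(0, 11), (0, 20), (3, 5), (3, 26), (4, 5), (4, 26), (7, 11), (7, 20)]
Unfold 3 (reflect across h@8): 16 holes -> [(0, 11), (0, 20), (3, 5), (3, 26), (4, 5), (4, 26), (7, 11), (7, 20), (8, 11), (8, 20), (11, 5), (11, 26), (12, 5), (12, 26), (15, 11), (15, 20)]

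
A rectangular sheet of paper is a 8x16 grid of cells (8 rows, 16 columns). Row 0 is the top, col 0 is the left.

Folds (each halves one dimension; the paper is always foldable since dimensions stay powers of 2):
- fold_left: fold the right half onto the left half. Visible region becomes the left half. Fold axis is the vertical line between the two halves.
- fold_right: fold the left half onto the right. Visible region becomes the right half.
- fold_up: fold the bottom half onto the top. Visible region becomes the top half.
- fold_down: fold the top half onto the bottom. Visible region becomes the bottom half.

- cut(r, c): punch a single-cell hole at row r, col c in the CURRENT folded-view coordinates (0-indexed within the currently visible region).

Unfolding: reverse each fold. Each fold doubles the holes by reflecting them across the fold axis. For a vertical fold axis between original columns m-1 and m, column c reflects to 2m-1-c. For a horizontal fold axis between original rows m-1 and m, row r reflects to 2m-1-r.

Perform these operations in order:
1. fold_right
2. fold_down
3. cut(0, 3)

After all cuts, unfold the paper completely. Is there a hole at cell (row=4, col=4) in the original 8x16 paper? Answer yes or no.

Answer: yes

Derivation:
Op 1 fold_right: fold axis v@8; visible region now rows[0,8) x cols[8,16) = 8x8
Op 2 fold_down: fold axis h@4; visible region now rows[4,8) x cols[8,16) = 4x8
Op 3 cut(0, 3): punch at orig (4,11); cuts so far [(4, 11)]; region rows[4,8) x cols[8,16) = 4x8
Unfold 1 (reflect across h@4): 2 holes -> [(3, 11), (4, 11)]
Unfold 2 (reflect across v@8): 4 holes -> [(3, 4), (3, 11), (4, 4), (4, 11)]
Holes: [(3, 4), (3, 11), (4, 4), (4, 11)]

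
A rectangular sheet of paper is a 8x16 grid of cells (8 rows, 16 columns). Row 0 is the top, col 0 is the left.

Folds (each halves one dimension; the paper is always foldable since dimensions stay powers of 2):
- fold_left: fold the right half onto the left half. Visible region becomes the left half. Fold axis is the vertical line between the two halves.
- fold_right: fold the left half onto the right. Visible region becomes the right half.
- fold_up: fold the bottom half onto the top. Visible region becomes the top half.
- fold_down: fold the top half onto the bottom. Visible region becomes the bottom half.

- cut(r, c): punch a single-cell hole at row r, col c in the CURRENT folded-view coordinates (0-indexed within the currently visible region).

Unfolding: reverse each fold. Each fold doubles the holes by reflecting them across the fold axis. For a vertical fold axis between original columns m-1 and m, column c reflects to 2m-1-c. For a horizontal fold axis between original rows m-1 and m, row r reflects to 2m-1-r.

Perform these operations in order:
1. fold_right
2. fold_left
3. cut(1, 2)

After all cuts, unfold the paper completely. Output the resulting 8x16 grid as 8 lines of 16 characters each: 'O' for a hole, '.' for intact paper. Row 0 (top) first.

Answer: ................
..O..O....O..O..
................
................
................
................
................
................

Derivation:
Op 1 fold_right: fold axis v@8; visible region now rows[0,8) x cols[8,16) = 8x8
Op 2 fold_left: fold axis v@12; visible region now rows[0,8) x cols[8,12) = 8x4
Op 3 cut(1, 2): punch at orig (1,10); cuts so far [(1, 10)]; region rows[0,8) x cols[8,12) = 8x4
Unfold 1 (reflect across v@12): 2 holes -> [(1, 10), (1, 13)]
Unfold 2 (reflect across v@8): 4 holes -> [(1, 2), (1, 5), (1, 10), (1, 13)]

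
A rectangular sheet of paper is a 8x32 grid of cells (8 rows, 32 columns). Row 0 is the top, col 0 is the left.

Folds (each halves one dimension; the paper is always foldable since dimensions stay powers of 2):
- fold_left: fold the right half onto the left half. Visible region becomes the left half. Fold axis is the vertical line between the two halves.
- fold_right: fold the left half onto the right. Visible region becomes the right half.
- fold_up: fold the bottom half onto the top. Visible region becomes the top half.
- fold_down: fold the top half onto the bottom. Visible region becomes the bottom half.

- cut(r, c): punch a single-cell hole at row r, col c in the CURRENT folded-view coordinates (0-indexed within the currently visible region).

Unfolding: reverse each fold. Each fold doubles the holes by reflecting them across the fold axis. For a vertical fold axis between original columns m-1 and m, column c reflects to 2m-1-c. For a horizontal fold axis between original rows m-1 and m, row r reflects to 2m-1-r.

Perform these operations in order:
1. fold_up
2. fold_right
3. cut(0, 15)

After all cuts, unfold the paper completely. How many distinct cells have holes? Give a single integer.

Answer: 4

Derivation:
Op 1 fold_up: fold axis h@4; visible region now rows[0,4) x cols[0,32) = 4x32
Op 2 fold_right: fold axis v@16; visible region now rows[0,4) x cols[16,32) = 4x16
Op 3 cut(0, 15): punch at orig (0,31); cuts so far [(0, 31)]; region rows[0,4) x cols[16,32) = 4x16
Unfold 1 (reflect across v@16): 2 holes -> [(0, 0), (0, 31)]
Unfold 2 (reflect across h@4): 4 holes -> [(0, 0), (0, 31), (7, 0), (7, 31)]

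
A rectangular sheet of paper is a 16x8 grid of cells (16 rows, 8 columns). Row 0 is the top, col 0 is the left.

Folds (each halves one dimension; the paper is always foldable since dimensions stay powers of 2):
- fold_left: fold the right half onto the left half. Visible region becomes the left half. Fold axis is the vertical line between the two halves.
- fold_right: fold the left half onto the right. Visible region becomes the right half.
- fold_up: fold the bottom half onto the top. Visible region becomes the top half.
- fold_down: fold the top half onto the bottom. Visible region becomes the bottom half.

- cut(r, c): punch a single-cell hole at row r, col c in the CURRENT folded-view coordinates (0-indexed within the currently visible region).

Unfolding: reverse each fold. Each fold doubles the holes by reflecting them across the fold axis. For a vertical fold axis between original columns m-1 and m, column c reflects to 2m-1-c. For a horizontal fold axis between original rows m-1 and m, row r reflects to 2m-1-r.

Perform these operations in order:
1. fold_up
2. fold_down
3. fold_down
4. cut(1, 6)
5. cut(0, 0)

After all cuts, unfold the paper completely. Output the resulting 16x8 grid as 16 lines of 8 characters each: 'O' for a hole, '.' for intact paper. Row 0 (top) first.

Op 1 fold_up: fold axis h@8; visible region now rows[0,8) x cols[0,8) = 8x8
Op 2 fold_down: fold axis h@4; visible region now rows[4,8) x cols[0,8) = 4x8
Op 3 fold_down: fold axis h@6; visible region now rows[6,8) x cols[0,8) = 2x8
Op 4 cut(1, 6): punch at orig (7,6); cuts so far [(7, 6)]; region rows[6,8) x cols[0,8) = 2x8
Op 5 cut(0, 0): punch at orig (6,0); cuts so far [(6, 0), (7, 6)]; region rows[6,8) x cols[0,8) = 2x8
Unfold 1 (reflect across h@6): 4 holes -> [(4, 6), (5, 0), (6, 0), (7, 6)]
Unfold 2 (reflect across h@4): 8 holes -> [(0, 6), (1, 0), (2, 0), (3, 6), (4, 6), (5, 0), (6, 0), (7, 6)]
Unfold 3 (reflect across h@8): 16 holes -> [(0, 6), (1, 0), (2, 0), (3, 6), (4, 6), (5, 0), (6, 0), (7, 6), (8, 6), (9, 0), (10, 0), (11, 6), (12, 6), (13, 0), (14, 0), (15, 6)]

Answer: ......O.
O.......
O.......
......O.
......O.
O.......
O.......
......O.
......O.
O.......
O.......
......O.
......O.
O.......
O.......
......O.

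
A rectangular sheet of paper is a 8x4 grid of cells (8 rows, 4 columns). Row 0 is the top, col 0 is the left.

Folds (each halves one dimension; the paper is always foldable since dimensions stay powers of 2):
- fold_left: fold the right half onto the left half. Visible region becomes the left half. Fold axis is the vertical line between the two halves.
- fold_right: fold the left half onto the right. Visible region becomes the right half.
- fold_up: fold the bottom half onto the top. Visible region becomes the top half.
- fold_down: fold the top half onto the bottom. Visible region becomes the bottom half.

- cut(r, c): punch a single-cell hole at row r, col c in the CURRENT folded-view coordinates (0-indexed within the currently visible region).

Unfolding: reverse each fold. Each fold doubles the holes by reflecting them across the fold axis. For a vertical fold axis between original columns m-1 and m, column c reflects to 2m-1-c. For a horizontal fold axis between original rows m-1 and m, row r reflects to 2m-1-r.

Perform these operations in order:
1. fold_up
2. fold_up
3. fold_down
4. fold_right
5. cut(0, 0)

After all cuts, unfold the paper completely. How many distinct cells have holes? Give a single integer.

Op 1 fold_up: fold axis h@4; visible region now rows[0,4) x cols[0,4) = 4x4
Op 2 fold_up: fold axis h@2; visible region now rows[0,2) x cols[0,4) = 2x4
Op 3 fold_down: fold axis h@1; visible region now rows[1,2) x cols[0,4) = 1x4
Op 4 fold_right: fold axis v@2; visible region now rows[1,2) x cols[2,4) = 1x2
Op 5 cut(0, 0): punch at orig (1,2); cuts so far [(1, 2)]; region rows[1,2) x cols[2,4) = 1x2
Unfold 1 (reflect across v@2): 2 holes -> [(1, 1), (1, 2)]
Unfold 2 (reflect across h@1): 4 holes -> [(0, 1), (0, 2), (1, 1), (1, 2)]
Unfold 3 (reflect across h@2): 8 holes -> [(0, 1), (0, 2), (1, 1), (1, 2), (2, 1), (2, 2), (3, 1), (3, 2)]
Unfold 4 (reflect across h@4): 16 holes -> [(0, 1), (0, 2), (1, 1), (1, 2), (2, 1), (2, 2), (3, 1), (3, 2), (4, 1), (4, 2), (5, 1), (5, 2), (6, 1), (6, 2), (7, 1), (7, 2)]

Answer: 16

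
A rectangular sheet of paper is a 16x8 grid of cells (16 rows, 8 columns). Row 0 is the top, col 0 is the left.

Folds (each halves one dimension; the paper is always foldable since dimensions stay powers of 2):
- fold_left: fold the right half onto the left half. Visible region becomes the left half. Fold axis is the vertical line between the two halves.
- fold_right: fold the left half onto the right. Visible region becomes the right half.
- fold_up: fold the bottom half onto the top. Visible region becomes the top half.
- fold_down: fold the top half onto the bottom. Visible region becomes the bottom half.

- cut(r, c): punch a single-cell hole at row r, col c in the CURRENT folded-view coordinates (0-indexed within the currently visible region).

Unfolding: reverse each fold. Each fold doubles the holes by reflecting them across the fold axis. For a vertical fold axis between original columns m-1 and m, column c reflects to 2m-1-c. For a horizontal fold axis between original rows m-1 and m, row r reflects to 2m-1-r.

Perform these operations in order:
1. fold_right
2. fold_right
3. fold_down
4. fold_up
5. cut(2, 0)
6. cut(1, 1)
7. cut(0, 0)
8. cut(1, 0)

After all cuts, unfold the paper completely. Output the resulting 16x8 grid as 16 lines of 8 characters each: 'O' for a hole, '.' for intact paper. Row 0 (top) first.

Answer: .OO..OO.
OOOOOOOO
.OO..OO.
........
........
.OO..OO.
OOOOOOOO
.OO..OO.
.OO..OO.
OOOOOOOO
.OO..OO.
........
........
.OO..OO.
OOOOOOOO
.OO..OO.

Derivation:
Op 1 fold_right: fold axis v@4; visible region now rows[0,16) x cols[4,8) = 16x4
Op 2 fold_right: fold axis v@6; visible region now rows[0,16) x cols[6,8) = 16x2
Op 3 fold_down: fold axis h@8; visible region now rows[8,16) x cols[6,8) = 8x2
Op 4 fold_up: fold axis h@12; visible region now rows[8,12) x cols[6,8) = 4x2
Op 5 cut(2, 0): punch at orig (10,6); cuts so far [(10, 6)]; region rows[8,12) x cols[6,8) = 4x2
Op 6 cut(1, 1): punch at orig (9,7); cuts so far [(9, 7), (10, 6)]; region rows[8,12) x cols[6,8) = 4x2
Op 7 cut(0, 0): punch at orig (8,6); cuts so far [(8, 6), (9, 7), (10, 6)]; region rows[8,12) x cols[6,8) = 4x2
Op 8 cut(1, 0): punch at orig (9,6); cuts so far [(8, 6), (9, 6), (9, 7), (10, 6)]; region rows[8,12) x cols[6,8) = 4x2
Unfold 1 (reflect across h@12): 8 holes -> [(8, 6), (9, 6), (9, 7), (10, 6), (13, 6), (14, 6), (14, 7), (15, 6)]
Unfold 2 (reflect across h@8): 16 holes -> [(0, 6), (1, 6), (1, 7), (2, 6), (5, 6), (6, 6), (6, 7), (7, 6), (8, 6), (9, 6), (9, 7), (10, 6), (13, 6), (14, 6), (14, 7), (15, 6)]
Unfold 3 (reflect across v@6): 32 holes -> [(0, 5), (0, 6), (1, 4), (1, 5), (1, 6), (1, 7), (2, 5), (2, 6), (5, 5), (5, 6), (6, 4), (6, 5), (6, 6), (6, 7), (7, 5), (7, 6), (8, 5), (8, 6), (9, 4), (9, 5), (9, 6), (9, 7), (10, 5), (10, 6), (13, 5), (13, 6), (14, 4), (14, 5), (14, 6), (14, 7), (15, 5), (15, 6)]
Unfold 4 (reflect across v@4): 64 holes -> [(0, 1), (0, 2), (0, 5), (0, 6), (1, 0), (1, 1), (1, 2), (1, 3), (1, 4), (1, 5), (1, 6), (1, 7), (2, 1), (2, 2), (2, 5), (2, 6), (5, 1), (5, 2), (5, 5), (5, 6), (6, 0), (6, 1), (6, 2), (6, 3), (6, 4), (6, 5), (6, 6), (6, 7), (7, 1), (7, 2), (7, 5), (7, 6), (8, 1), (8, 2), (8, 5), (8, 6), (9, 0), (9, 1), (9, 2), (9, 3), (9, 4), (9, 5), (9, 6), (9, 7), (10, 1), (10, 2), (10, 5), (10, 6), (13, 1), (13, 2), (13, 5), (13, 6), (14, 0), (14, 1), (14, 2), (14, 3), (14, 4), (14, 5), (14, 6), (14, 7), (15, 1), (15, 2), (15, 5), (15, 6)]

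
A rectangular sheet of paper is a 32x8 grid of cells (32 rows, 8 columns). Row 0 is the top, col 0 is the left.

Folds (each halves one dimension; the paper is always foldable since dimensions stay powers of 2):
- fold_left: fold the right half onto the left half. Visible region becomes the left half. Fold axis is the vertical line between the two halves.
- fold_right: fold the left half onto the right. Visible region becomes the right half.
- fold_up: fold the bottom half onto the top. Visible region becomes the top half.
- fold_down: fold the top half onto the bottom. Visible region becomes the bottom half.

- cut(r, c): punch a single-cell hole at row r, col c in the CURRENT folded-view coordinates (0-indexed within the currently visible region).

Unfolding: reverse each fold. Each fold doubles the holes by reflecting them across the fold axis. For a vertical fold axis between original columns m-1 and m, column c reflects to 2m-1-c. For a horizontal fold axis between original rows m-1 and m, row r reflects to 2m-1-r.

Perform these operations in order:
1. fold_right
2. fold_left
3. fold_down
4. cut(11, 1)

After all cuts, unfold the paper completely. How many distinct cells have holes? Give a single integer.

Op 1 fold_right: fold axis v@4; visible region now rows[0,32) x cols[4,8) = 32x4
Op 2 fold_left: fold axis v@6; visible region now rows[0,32) x cols[4,6) = 32x2
Op 3 fold_down: fold axis h@16; visible region now rows[16,32) x cols[4,6) = 16x2
Op 4 cut(11, 1): punch at orig (27,5); cuts so far [(27, 5)]; region rows[16,32) x cols[4,6) = 16x2
Unfold 1 (reflect across h@16): 2 holes -> [(4, 5), (27, 5)]
Unfold 2 (reflect across v@6): 4 holes -> [(4, 5), (4, 6), (27, 5), (27, 6)]
Unfold 3 (reflect across v@4): 8 holes -> [(4, 1), (4, 2), (4, 5), (4, 6), (27, 1), (27, 2), (27, 5), (27, 6)]

Answer: 8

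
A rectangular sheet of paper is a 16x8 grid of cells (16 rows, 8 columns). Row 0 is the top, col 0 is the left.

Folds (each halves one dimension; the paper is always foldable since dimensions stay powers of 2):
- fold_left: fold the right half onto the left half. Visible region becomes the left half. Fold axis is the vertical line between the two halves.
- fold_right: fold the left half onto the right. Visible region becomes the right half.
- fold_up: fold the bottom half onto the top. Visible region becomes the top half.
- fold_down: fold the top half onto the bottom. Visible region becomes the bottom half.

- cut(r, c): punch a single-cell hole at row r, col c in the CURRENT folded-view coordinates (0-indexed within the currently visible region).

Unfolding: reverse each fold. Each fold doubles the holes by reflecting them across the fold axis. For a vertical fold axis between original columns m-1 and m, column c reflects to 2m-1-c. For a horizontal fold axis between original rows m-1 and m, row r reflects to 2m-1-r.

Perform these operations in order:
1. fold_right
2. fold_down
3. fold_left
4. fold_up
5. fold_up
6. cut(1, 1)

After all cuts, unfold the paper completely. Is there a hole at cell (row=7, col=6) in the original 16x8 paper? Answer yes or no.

Answer: no

Derivation:
Op 1 fold_right: fold axis v@4; visible region now rows[0,16) x cols[4,8) = 16x4
Op 2 fold_down: fold axis h@8; visible region now rows[8,16) x cols[4,8) = 8x4
Op 3 fold_left: fold axis v@6; visible region now rows[8,16) x cols[4,6) = 8x2
Op 4 fold_up: fold axis h@12; visible region now rows[8,12) x cols[4,6) = 4x2
Op 5 fold_up: fold axis h@10; visible region now rows[8,10) x cols[4,6) = 2x2
Op 6 cut(1, 1): punch at orig (9,5); cuts so far [(9, 5)]; region rows[8,10) x cols[4,6) = 2x2
Unfold 1 (reflect across h@10): 2 holes -> [(9, 5), (10, 5)]
Unfold 2 (reflect across h@12): 4 holes -> [(9, 5), (10, 5), (13, 5), (14, 5)]
Unfold 3 (reflect across v@6): 8 holes -> [(9, 5), (9, 6), (10, 5), (10, 6), (13, 5), (13, 6), (14, 5), (14, 6)]
Unfold 4 (reflect across h@8): 16 holes -> [(1, 5), (1, 6), (2, 5), (2, 6), (5, 5), (5, 6), (6, 5), (6, 6), (9, 5), (9, 6), (10, 5), (10, 6), (13, 5), (13, 6), (14, 5), (14, 6)]
Unfold 5 (reflect across v@4): 32 holes -> [(1, 1), (1, 2), (1, 5), (1, 6), (2, 1), (2, 2), (2, 5), (2, 6), (5, 1), (5, 2), (5, 5), (5, 6), (6, 1), (6, 2), (6, 5), (6, 6), (9, 1), (9, 2), (9, 5), (9, 6), (10, 1), (10, 2), (10, 5), (10, 6), (13, 1), (13, 2), (13, 5), (13, 6), (14, 1), (14, 2), (14, 5), (14, 6)]
Holes: [(1, 1), (1, 2), (1, 5), (1, 6), (2, 1), (2, 2), (2, 5), (2, 6), (5, 1), (5, 2), (5, 5), (5, 6), (6, 1), (6, 2), (6, 5), (6, 6), (9, 1), (9, 2), (9, 5), (9, 6), (10, 1), (10, 2), (10, 5), (10, 6), (13, 1), (13, 2), (13, 5), (13, 6), (14, 1), (14, 2), (14, 5), (14, 6)]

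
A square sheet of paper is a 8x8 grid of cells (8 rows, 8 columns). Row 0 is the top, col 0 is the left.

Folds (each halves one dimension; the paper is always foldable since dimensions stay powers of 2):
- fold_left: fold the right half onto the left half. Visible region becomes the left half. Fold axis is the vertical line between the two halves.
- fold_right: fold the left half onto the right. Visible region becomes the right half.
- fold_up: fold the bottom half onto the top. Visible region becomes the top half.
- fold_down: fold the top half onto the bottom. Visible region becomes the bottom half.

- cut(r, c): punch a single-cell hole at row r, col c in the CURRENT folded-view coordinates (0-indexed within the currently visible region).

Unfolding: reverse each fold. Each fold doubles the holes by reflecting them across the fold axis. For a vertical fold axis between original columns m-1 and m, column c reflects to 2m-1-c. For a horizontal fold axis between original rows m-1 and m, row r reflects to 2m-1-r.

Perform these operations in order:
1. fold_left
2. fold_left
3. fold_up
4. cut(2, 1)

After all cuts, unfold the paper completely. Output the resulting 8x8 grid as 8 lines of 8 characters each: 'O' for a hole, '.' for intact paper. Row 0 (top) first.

Answer: ........
........
.OO..OO.
........
........
.OO..OO.
........
........

Derivation:
Op 1 fold_left: fold axis v@4; visible region now rows[0,8) x cols[0,4) = 8x4
Op 2 fold_left: fold axis v@2; visible region now rows[0,8) x cols[0,2) = 8x2
Op 3 fold_up: fold axis h@4; visible region now rows[0,4) x cols[0,2) = 4x2
Op 4 cut(2, 1): punch at orig (2,1); cuts so far [(2, 1)]; region rows[0,4) x cols[0,2) = 4x2
Unfold 1 (reflect across h@4): 2 holes -> [(2, 1), (5, 1)]
Unfold 2 (reflect across v@2): 4 holes -> [(2, 1), (2, 2), (5, 1), (5, 2)]
Unfold 3 (reflect across v@4): 8 holes -> [(2, 1), (2, 2), (2, 5), (2, 6), (5, 1), (5, 2), (5, 5), (5, 6)]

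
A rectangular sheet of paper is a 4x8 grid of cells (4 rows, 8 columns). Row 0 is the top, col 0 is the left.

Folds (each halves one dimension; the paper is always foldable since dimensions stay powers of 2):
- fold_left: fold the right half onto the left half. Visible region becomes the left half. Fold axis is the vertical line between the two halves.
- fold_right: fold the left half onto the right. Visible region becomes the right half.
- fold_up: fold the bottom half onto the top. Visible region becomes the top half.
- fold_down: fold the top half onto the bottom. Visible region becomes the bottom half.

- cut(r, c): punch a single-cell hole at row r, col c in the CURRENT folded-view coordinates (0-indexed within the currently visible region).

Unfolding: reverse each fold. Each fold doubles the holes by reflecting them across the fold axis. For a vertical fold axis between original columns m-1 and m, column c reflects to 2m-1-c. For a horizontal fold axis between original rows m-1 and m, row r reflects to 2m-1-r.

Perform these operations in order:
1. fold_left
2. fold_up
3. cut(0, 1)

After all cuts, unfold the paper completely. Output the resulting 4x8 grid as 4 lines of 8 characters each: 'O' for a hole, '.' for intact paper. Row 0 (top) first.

Op 1 fold_left: fold axis v@4; visible region now rows[0,4) x cols[0,4) = 4x4
Op 2 fold_up: fold axis h@2; visible region now rows[0,2) x cols[0,4) = 2x4
Op 3 cut(0, 1): punch at orig (0,1); cuts so far [(0, 1)]; region rows[0,2) x cols[0,4) = 2x4
Unfold 1 (reflect across h@2): 2 holes -> [(0, 1), (3, 1)]
Unfold 2 (reflect across v@4): 4 holes -> [(0, 1), (0, 6), (3, 1), (3, 6)]

Answer: .O....O.
........
........
.O....O.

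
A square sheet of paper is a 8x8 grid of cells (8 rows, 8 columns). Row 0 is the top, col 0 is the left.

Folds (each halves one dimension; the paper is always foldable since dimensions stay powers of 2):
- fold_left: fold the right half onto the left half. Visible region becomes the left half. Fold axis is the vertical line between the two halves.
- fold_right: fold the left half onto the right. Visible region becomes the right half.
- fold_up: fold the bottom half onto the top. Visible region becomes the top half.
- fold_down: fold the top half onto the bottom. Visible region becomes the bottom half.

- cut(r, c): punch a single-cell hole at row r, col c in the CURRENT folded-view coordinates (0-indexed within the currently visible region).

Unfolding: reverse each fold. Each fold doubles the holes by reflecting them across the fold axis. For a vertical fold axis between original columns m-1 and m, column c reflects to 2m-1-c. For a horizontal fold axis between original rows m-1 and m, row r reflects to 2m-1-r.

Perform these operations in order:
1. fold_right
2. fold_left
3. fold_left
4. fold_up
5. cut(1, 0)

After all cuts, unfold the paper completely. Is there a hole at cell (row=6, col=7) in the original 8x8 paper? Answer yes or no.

Answer: yes

Derivation:
Op 1 fold_right: fold axis v@4; visible region now rows[0,8) x cols[4,8) = 8x4
Op 2 fold_left: fold axis v@6; visible region now rows[0,8) x cols[4,6) = 8x2
Op 3 fold_left: fold axis v@5; visible region now rows[0,8) x cols[4,5) = 8x1
Op 4 fold_up: fold axis h@4; visible region now rows[0,4) x cols[4,5) = 4x1
Op 5 cut(1, 0): punch at orig (1,4); cuts so far [(1, 4)]; region rows[0,4) x cols[4,5) = 4x1
Unfold 1 (reflect across h@4): 2 holes -> [(1, 4), (6, 4)]
Unfold 2 (reflect across v@5): 4 holes -> [(1, 4), (1, 5), (6, 4), (6, 5)]
Unfold 3 (reflect across v@6): 8 holes -> [(1, 4), (1, 5), (1, 6), (1, 7), (6, 4), (6, 5), (6, 6), (6, 7)]
Unfold 4 (reflect across v@4): 16 holes -> [(1, 0), (1, 1), (1, 2), (1, 3), (1, 4), (1, 5), (1, 6), (1, 7), (6, 0), (6, 1), (6, 2), (6, 3), (6, 4), (6, 5), (6, 6), (6, 7)]
Holes: [(1, 0), (1, 1), (1, 2), (1, 3), (1, 4), (1, 5), (1, 6), (1, 7), (6, 0), (6, 1), (6, 2), (6, 3), (6, 4), (6, 5), (6, 6), (6, 7)]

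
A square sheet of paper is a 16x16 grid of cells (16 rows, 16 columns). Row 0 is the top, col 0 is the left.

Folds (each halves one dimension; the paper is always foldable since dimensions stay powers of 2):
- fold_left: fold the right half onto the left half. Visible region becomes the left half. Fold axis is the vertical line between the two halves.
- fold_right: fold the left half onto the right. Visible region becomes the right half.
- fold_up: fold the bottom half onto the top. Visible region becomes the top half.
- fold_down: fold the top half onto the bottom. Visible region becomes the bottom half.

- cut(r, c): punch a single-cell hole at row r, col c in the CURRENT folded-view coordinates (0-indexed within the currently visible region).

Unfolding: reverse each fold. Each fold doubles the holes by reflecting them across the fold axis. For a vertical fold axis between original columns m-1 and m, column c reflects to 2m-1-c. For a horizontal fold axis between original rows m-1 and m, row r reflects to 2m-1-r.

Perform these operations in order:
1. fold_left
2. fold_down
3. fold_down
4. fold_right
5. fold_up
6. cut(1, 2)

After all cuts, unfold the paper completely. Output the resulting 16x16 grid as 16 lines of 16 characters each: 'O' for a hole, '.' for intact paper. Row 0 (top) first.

Op 1 fold_left: fold axis v@8; visible region now rows[0,16) x cols[0,8) = 16x8
Op 2 fold_down: fold axis h@8; visible region now rows[8,16) x cols[0,8) = 8x8
Op 3 fold_down: fold axis h@12; visible region now rows[12,16) x cols[0,8) = 4x8
Op 4 fold_right: fold axis v@4; visible region now rows[12,16) x cols[4,8) = 4x4
Op 5 fold_up: fold axis h@14; visible region now rows[12,14) x cols[4,8) = 2x4
Op 6 cut(1, 2): punch at orig (13,6); cuts so far [(13, 6)]; region rows[12,14) x cols[4,8) = 2x4
Unfold 1 (reflect across h@14): 2 holes -> [(13, 6), (14, 6)]
Unfold 2 (reflect across v@4): 4 holes -> [(13, 1), (13, 6), (14, 1), (14, 6)]
Unfold 3 (reflect across h@12): 8 holes -> [(9, 1), (9, 6), (10, 1), (10, 6), (13, 1), (13, 6), (14, 1), (14, 6)]
Unfold 4 (reflect across h@8): 16 holes -> [(1, 1), (1, 6), (2, 1), (2, 6), (5, 1), (5, 6), (6, 1), (6, 6), (9, 1), (9, 6), (10, 1), (10, 6), (13, 1), (13, 6), (14, 1), (14, 6)]
Unfold 5 (reflect across v@8): 32 holes -> [(1, 1), (1, 6), (1, 9), (1, 14), (2, 1), (2, 6), (2, 9), (2, 14), (5, 1), (5, 6), (5, 9), (5, 14), (6, 1), (6, 6), (6, 9), (6, 14), (9, 1), (9, 6), (9, 9), (9, 14), (10, 1), (10, 6), (10, 9), (10, 14), (13, 1), (13, 6), (13, 9), (13, 14), (14, 1), (14, 6), (14, 9), (14, 14)]

Answer: ................
.O....O..O....O.
.O....O..O....O.
................
................
.O....O..O....O.
.O....O..O....O.
................
................
.O....O..O....O.
.O....O..O....O.
................
................
.O....O..O....O.
.O....O..O....O.
................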